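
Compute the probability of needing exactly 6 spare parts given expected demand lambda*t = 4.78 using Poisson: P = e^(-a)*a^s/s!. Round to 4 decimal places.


a = 4.78, s = 6
e^(-a) = e^(-4.78) = 0.0084
a^s = 4.78^6 = 11927.9931
s! = 720
P = 0.0084 * 11927.9931 / 720
P = 0.1391

0.1391


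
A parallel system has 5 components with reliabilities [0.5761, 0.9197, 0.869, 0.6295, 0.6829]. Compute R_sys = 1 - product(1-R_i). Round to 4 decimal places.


Components: [0.5761, 0.9197, 0.869, 0.6295, 0.6829]
(1 - 0.5761) = 0.4239, running product = 0.4239
(1 - 0.9197) = 0.0803, running product = 0.034
(1 - 0.869) = 0.131, running product = 0.0045
(1 - 0.6295) = 0.3705, running product = 0.0017
(1 - 0.6829) = 0.3171, running product = 0.0005
Product of (1-R_i) = 0.0005
R_sys = 1 - 0.0005 = 0.9995

0.9995


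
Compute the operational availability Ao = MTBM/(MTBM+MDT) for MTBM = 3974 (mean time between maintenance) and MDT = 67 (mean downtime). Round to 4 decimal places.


MTBM = 3974
MDT = 67
MTBM + MDT = 4041
Ao = 3974 / 4041
Ao = 0.9834

0.9834


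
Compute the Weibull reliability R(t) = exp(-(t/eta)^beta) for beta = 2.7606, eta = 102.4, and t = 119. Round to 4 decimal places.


beta = 2.7606, eta = 102.4, t = 119
t/eta = 119 / 102.4 = 1.1621
(t/eta)^beta = 1.1621^2.7606 = 1.514
R(t) = exp(-1.514)
R(t) = 0.22

0.22


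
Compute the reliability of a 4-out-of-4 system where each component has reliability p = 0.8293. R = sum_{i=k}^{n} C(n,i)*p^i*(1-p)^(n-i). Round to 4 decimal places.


k = 4, n = 4, p = 0.8293
i=4: C(4,4)=1 * 0.8293^4 * 0.1707^0 = 0.473
R = sum of terms = 0.473

0.473


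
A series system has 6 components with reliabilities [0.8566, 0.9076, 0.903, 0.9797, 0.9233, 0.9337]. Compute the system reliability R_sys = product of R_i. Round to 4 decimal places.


Components: [0.8566, 0.9076, 0.903, 0.9797, 0.9233, 0.9337]
After component 1 (R=0.8566): product = 0.8566
After component 2 (R=0.9076): product = 0.7775
After component 3 (R=0.903): product = 0.702
After component 4 (R=0.9797): product = 0.6878
After component 5 (R=0.9233): product = 0.635
After component 6 (R=0.9337): product = 0.5929
R_sys = 0.5929

0.5929


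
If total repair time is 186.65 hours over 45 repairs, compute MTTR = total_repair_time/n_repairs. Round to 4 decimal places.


total_repair_time = 186.65
n_repairs = 45
MTTR = 186.65 / 45
MTTR = 4.1478

4.1478


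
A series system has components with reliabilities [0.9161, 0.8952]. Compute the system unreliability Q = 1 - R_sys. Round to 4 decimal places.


Components: [0.9161, 0.8952]
After component 1: product = 0.9161
After component 2: product = 0.8201
R_sys = 0.8201
Q = 1 - 0.8201 = 0.1799

0.1799


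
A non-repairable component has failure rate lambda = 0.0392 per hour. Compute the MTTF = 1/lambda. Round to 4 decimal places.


lambda = 0.0392
MTTF = 1 / 0.0392
MTTF = 25.5102

25.5102


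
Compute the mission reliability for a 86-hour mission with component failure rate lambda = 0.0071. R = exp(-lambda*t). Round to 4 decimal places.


lambda = 0.0071
mission_time = 86
lambda * t = 0.0071 * 86 = 0.6106
R = exp(-0.6106)
R = 0.543

0.543


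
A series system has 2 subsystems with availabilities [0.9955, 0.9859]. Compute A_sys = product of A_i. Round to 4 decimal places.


Subsystems: [0.9955, 0.9859]
After subsystem 1 (A=0.9955): product = 0.9955
After subsystem 2 (A=0.9859): product = 0.9815
A_sys = 0.9815

0.9815


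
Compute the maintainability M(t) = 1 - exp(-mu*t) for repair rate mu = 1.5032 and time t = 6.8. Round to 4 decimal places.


mu = 1.5032, t = 6.8
mu * t = 1.5032 * 6.8 = 10.2218
exp(-10.2218) = 0.0
M(t) = 1 - 0.0
M(t) = 1.0

1.0


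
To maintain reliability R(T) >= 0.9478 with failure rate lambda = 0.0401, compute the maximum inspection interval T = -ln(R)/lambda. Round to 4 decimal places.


R_target = 0.9478
lambda = 0.0401
-ln(0.9478) = 0.0536
T = 0.0536 / 0.0401
T = 1.337

1.337


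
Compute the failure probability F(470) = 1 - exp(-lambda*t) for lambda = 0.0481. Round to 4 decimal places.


lambda = 0.0481, t = 470
lambda * t = 22.607
exp(-22.607) = 0.0
F(t) = 1 - 0.0
F(t) = 1.0

1.0


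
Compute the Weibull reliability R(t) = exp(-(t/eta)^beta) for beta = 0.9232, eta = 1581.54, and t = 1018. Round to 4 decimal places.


beta = 0.9232, eta = 1581.54, t = 1018
t/eta = 1018 / 1581.54 = 0.6437
(t/eta)^beta = 0.6437^0.9232 = 0.6658
R(t) = exp(-0.6658)
R(t) = 0.5138

0.5138


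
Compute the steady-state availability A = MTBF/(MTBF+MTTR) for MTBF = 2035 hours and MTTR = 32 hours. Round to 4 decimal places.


MTBF = 2035
MTTR = 32
MTBF + MTTR = 2067
A = 2035 / 2067
A = 0.9845

0.9845


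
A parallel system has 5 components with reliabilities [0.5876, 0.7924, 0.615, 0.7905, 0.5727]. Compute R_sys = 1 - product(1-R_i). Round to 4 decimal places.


Components: [0.5876, 0.7924, 0.615, 0.7905, 0.5727]
(1 - 0.5876) = 0.4124, running product = 0.4124
(1 - 0.7924) = 0.2076, running product = 0.0856
(1 - 0.615) = 0.385, running product = 0.033
(1 - 0.7905) = 0.2095, running product = 0.0069
(1 - 0.5727) = 0.4273, running product = 0.003
Product of (1-R_i) = 0.003
R_sys = 1 - 0.003 = 0.997

0.997


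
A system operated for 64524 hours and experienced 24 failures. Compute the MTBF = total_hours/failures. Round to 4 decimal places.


total_hours = 64524
failures = 24
MTBF = 64524 / 24
MTBF = 2688.5

2688.5


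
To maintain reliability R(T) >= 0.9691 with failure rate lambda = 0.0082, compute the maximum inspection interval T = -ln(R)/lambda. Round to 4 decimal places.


R_target = 0.9691
lambda = 0.0082
-ln(0.9691) = 0.0314
T = 0.0314 / 0.0082
T = 3.8277

3.8277


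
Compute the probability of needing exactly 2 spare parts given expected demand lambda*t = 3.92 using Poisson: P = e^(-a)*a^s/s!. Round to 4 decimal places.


a = 3.92, s = 2
e^(-a) = e^(-3.92) = 0.0198
a^s = 3.92^2 = 15.3664
s! = 2
P = 0.0198 * 15.3664 / 2
P = 0.1524

0.1524


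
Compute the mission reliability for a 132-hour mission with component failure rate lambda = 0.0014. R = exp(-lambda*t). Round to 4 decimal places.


lambda = 0.0014
mission_time = 132
lambda * t = 0.0014 * 132 = 0.1848
R = exp(-0.1848)
R = 0.8313

0.8313


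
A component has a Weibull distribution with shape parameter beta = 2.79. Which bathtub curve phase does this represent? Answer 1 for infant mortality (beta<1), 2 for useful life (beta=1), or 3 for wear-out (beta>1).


beta = 2.79
Compare beta to 1:
beta < 1 => infant mortality (phase 1)
beta = 1 => useful life (phase 2)
beta > 1 => wear-out (phase 3)
Since beta = 2.79, this is wear-out (increasing failure rate)
Phase = 3

3


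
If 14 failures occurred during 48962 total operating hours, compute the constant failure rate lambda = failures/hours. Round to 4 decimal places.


failures = 14
total_hours = 48962
lambda = 14 / 48962
lambda = 0.0003

0.0003


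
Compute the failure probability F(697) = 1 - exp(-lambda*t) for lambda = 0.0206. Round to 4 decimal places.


lambda = 0.0206, t = 697
lambda * t = 14.3582
exp(-14.3582) = 0.0
F(t) = 1 - 0.0
F(t) = 1.0

1.0


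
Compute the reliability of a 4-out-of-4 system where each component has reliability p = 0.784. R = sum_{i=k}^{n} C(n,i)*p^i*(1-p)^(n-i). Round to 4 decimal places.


k = 4, n = 4, p = 0.784
i=4: C(4,4)=1 * 0.784^4 * 0.216^0 = 0.3778
R = sum of terms = 0.3778

0.3778


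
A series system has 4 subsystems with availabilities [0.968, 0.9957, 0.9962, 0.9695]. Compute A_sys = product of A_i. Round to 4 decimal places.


Subsystems: [0.968, 0.9957, 0.9962, 0.9695]
After subsystem 1 (A=0.968): product = 0.968
After subsystem 2 (A=0.9957): product = 0.9638
After subsystem 3 (A=0.9962): product = 0.9602
After subsystem 4 (A=0.9695): product = 0.9309
A_sys = 0.9309

0.9309


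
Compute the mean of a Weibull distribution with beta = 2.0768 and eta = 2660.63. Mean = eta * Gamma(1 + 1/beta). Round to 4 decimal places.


beta = 2.0768, eta = 2660.63
1/beta = 0.4815
1 + 1/beta = 1.4815
Gamma(1.4815) = 0.8858
Mean = 2660.63 * 0.8858
Mean = 2356.7102

2356.7102


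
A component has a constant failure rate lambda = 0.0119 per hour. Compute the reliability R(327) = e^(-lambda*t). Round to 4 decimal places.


lambda = 0.0119
t = 327
lambda * t = 3.8913
R(t) = e^(-3.8913)
R(t) = 0.0204

0.0204


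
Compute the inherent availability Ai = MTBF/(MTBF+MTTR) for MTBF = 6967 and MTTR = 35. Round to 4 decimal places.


MTBF = 6967
MTTR = 35
MTBF + MTTR = 7002
Ai = 6967 / 7002
Ai = 0.995

0.995


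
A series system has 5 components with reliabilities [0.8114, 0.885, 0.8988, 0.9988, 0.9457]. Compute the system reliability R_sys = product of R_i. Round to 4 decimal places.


Components: [0.8114, 0.885, 0.8988, 0.9988, 0.9457]
After component 1 (R=0.8114): product = 0.8114
After component 2 (R=0.885): product = 0.7181
After component 3 (R=0.8988): product = 0.6454
After component 4 (R=0.9988): product = 0.6446
After component 5 (R=0.9457): product = 0.6096
R_sys = 0.6096

0.6096


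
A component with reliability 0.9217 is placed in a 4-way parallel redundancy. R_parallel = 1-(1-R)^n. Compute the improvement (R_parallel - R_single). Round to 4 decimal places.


R_single = 0.9217, n = 4
1 - R_single = 0.0783
(1 - R_single)^n = 0.0783^4 = 0.0
R_parallel = 1 - 0.0 = 1.0
Improvement = 1.0 - 0.9217
Improvement = 0.0783

0.0783


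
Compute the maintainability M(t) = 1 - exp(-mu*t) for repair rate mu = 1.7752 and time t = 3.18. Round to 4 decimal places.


mu = 1.7752, t = 3.18
mu * t = 1.7752 * 3.18 = 5.6451
exp(-5.6451) = 0.0035
M(t) = 1 - 0.0035
M(t) = 0.9965

0.9965


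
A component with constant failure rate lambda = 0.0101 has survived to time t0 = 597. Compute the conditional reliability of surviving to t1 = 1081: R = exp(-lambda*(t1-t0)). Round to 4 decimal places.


lambda = 0.0101
t0 = 597, t1 = 1081
t1 - t0 = 484
lambda * (t1-t0) = 0.0101 * 484 = 4.8884
R = exp(-4.8884)
R = 0.0075

0.0075


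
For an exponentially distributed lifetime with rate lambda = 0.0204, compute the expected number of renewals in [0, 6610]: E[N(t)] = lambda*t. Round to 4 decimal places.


lambda = 0.0204
t = 6610
E[N(t)] = lambda * t
E[N(t)] = 0.0204 * 6610
E[N(t)] = 134.844

134.844


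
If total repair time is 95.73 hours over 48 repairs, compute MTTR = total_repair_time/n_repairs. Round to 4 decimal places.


total_repair_time = 95.73
n_repairs = 48
MTTR = 95.73 / 48
MTTR = 1.9944

1.9944


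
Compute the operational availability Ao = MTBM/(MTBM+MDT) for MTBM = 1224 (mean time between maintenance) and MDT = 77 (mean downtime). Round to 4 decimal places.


MTBM = 1224
MDT = 77
MTBM + MDT = 1301
Ao = 1224 / 1301
Ao = 0.9408

0.9408


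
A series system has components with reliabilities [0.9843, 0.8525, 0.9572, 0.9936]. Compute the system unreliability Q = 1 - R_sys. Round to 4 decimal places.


Components: [0.9843, 0.8525, 0.9572, 0.9936]
After component 1: product = 0.9843
After component 2: product = 0.8391
After component 3: product = 0.8032
After component 4: product = 0.7981
R_sys = 0.7981
Q = 1 - 0.7981 = 0.2019

0.2019


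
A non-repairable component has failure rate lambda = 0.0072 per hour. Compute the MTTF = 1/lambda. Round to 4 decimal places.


lambda = 0.0072
MTTF = 1 / 0.0072
MTTF = 138.8889

138.8889


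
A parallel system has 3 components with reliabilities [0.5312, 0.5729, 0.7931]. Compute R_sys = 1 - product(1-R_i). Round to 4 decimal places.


Components: [0.5312, 0.5729, 0.7931]
(1 - 0.5312) = 0.4688, running product = 0.4688
(1 - 0.5729) = 0.4271, running product = 0.2002
(1 - 0.7931) = 0.2069, running product = 0.0414
Product of (1-R_i) = 0.0414
R_sys = 1 - 0.0414 = 0.9586

0.9586


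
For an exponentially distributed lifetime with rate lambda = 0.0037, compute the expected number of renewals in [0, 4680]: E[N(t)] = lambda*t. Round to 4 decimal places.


lambda = 0.0037
t = 4680
E[N(t)] = lambda * t
E[N(t)] = 0.0037 * 4680
E[N(t)] = 17.316

17.316


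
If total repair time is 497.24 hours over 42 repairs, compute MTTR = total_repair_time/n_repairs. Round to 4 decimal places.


total_repair_time = 497.24
n_repairs = 42
MTTR = 497.24 / 42
MTTR = 11.839

11.839


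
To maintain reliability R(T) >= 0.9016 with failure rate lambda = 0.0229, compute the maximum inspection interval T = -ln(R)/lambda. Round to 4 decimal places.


R_target = 0.9016
lambda = 0.0229
-ln(0.9016) = 0.1036
T = 0.1036 / 0.0229
T = 4.5233

4.5233


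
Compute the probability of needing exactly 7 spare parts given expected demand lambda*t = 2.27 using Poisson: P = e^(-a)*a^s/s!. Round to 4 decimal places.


a = 2.27, s = 7
e^(-a) = e^(-2.27) = 0.1033
a^s = 2.27^7 = 310.5854
s! = 5040
P = 0.1033 * 310.5854 / 5040
P = 0.0064

0.0064


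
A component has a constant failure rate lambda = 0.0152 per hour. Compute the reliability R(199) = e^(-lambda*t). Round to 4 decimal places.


lambda = 0.0152
t = 199
lambda * t = 3.0248
R(t) = e^(-3.0248)
R(t) = 0.0486

0.0486


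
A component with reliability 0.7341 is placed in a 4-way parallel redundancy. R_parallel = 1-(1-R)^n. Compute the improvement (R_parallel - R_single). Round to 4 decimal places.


R_single = 0.7341, n = 4
1 - R_single = 0.2659
(1 - R_single)^n = 0.2659^4 = 0.005
R_parallel = 1 - 0.005 = 0.995
Improvement = 0.995 - 0.7341
Improvement = 0.2609

0.2609


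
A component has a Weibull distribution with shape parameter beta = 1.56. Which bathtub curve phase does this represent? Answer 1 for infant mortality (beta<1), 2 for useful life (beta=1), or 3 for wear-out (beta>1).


beta = 1.56
Compare beta to 1:
beta < 1 => infant mortality (phase 1)
beta = 1 => useful life (phase 2)
beta > 1 => wear-out (phase 3)
Since beta = 1.56, this is wear-out (increasing failure rate)
Phase = 3

3


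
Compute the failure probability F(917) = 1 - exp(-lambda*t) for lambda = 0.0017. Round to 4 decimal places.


lambda = 0.0017, t = 917
lambda * t = 1.5589
exp(-1.5589) = 0.2104
F(t) = 1 - 0.2104
F(t) = 0.7896

0.7896


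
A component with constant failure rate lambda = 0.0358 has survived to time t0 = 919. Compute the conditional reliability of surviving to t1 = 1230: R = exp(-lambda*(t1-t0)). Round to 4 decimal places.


lambda = 0.0358
t0 = 919, t1 = 1230
t1 - t0 = 311
lambda * (t1-t0) = 0.0358 * 311 = 11.1338
R = exp(-11.1338)
R = 0.0

0.0


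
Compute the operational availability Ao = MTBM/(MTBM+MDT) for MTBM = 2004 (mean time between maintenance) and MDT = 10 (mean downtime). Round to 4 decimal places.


MTBM = 2004
MDT = 10
MTBM + MDT = 2014
Ao = 2004 / 2014
Ao = 0.995

0.995


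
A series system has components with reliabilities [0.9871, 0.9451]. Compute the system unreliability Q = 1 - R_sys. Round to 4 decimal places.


Components: [0.9871, 0.9451]
After component 1: product = 0.9871
After component 2: product = 0.9329
R_sys = 0.9329
Q = 1 - 0.9329 = 0.0671

0.0671


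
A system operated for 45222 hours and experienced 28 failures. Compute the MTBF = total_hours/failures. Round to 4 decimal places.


total_hours = 45222
failures = 28
MTBF = 45222 / 28
MTBF = 1615.0714

1615.0714


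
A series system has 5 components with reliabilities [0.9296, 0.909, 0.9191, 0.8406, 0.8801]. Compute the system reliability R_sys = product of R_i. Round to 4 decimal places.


Components: [0.9296, 0.909, 0.9191, 0.8406, 0.8801]
After component 1 (R=0.9296): product = 0.9296
After component 2 (R=0.909): product = 0.845
After component 3 (R=0.9191): product = 0.7766
After component 4 (R=0.8406): product = 0.6528
After component 5 (R=0.8801): product = 0.5746
R_sys = 0.5746

0.5746


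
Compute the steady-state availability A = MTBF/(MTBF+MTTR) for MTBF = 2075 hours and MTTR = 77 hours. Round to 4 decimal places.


MTBF = 2075
MTTR = 77
MTBF + MTTR = 2152
A = 2075 / 2152
A = 0.9642

0.9642


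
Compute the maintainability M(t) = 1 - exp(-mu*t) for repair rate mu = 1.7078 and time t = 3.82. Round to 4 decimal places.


mu = 1.7078, t = 3.82
mu * t = 1.7078 * 3.82 = 6.5238
exp(-6.5238) = 0.0015
M(t) = 1 - 0.0015
M(t) = 0.9985

0.9985


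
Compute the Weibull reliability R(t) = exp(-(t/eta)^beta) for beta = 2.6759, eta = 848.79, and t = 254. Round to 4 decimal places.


beta = 2.6759, eta = 848.79, t = 254
t/eta = 254 / 848.79 = 0.2992
(t/eta)^beta = 0.2992^2.6759 = 0.0396
R(t) = exp(-0.0396)
R(t) = 0.9612

0.9612


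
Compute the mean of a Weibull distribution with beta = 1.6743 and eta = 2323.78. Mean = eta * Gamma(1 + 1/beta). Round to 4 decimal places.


beta = 1.6743, eta = 2323.78
1/beta = 0.5973
1 + 1/beta = 1.5973
Gamma(1.5973) = 0.8932
Mean = 2323.78 * 0.8932
Mean = 2075.624

2075.624


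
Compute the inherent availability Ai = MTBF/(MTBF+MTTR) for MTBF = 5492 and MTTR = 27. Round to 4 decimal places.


MTBF = 5492
MTTR = 27
MTBF + MTTR = 5519
Ai = 5492 / 5519
Ai = 0.9951

0.9951


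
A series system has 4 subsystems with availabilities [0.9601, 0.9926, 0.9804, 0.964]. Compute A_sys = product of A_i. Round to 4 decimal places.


Subsystems: [0.9601, 0.9926, 0.9804, 0.964]
After subsystem 1 (A=0.9601): product = 0.9601
After subsystem 2 (A=0.9926): product = 0.953
After subsystem 3 (A=0.9804): product = 0.9343
After subsystem 4 (A=0.964): product = 0.9007
A_sys = 0.9007

0.9007


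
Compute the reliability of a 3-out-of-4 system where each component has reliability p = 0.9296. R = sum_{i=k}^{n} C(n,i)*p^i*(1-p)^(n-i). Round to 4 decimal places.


k = 3, n = 4, p = 0.9296
i=3: C(4,3)=4 * 0.9296^3 * 0.0704^1 = 0.2262
i=4: C(4,4)=1 * 0.9296^4 * 0.0704^0 = 0.7468
R = sum of terms = 0.973

0.973


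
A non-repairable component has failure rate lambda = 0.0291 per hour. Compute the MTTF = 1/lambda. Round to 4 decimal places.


lambda = 0.0291
MTTF = 1 / 0.0291
MTTF = 34.3643

34.3643


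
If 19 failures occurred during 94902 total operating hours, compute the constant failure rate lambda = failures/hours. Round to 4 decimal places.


failures = 19
total_hours = 94902
lambda = 19 / 94902
lambda = 0.0002

0.0002


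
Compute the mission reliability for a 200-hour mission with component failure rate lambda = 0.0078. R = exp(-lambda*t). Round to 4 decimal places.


lambda = 0.0078
mission_time = 200
lambda * t = 0.0078 * 200 = 1.56
R = exp(-1.56)
R = 0.2101

0.2101


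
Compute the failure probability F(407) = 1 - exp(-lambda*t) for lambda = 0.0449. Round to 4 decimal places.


lambda = 0.0449, t = 407
lambda * t = 18.2743
exp(-18.2743) = 0.0
F(t) = 1 - 0.0
F(t) = 1.0

1.0


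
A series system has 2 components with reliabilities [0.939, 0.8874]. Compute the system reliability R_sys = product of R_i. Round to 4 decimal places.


Components: [0.939, 0.8874]
After component 1 (R=0.939): product = 0.939
After component 2 (R=0.8874): product = 0.8333
R_sys = 0.8333

0.8333


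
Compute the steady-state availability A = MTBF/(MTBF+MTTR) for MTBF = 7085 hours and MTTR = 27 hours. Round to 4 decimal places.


MTBF = 7085
MTTR = 27
MTBF + MTTR = 7112
A = 7085 / 7112
A = 0.9962

0.9962


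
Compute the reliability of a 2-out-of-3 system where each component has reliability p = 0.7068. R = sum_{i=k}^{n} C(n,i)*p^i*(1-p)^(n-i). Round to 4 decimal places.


k = 2, n = 3, p = 0.7068
i=2: C(3,2)=3 * 0.7068^2 * 0.2932^1 = 0.4394
i=3: C(3,3)=1 * 0.7068^3 * 0.2932^0 = 0.3531
R = sum of terms = 0.7925

0.7925


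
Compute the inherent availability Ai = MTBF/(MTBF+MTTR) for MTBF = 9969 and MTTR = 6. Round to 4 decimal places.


MTBF = 9969
MTTR = 6
MTBF + MTTR = 9975
Ai = 9969 / 9975
Ai = 0.9994

0.9994


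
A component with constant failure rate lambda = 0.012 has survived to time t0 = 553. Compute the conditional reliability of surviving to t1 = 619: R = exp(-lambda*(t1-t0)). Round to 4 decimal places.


lambda = 0.012
t0 = 553, t1 = 619
t1 - t0 = 66
lambda * (t1-t0) = 0.012 * 66 = 0.792
R = exp(-0.792)
R = 0.4529

0.4529


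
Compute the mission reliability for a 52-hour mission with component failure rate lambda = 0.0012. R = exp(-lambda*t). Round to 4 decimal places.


lambda = 0.0012
mission_time = 52
lambda * t = 0.0012 * 52 = 0.0624
R = exp(-0.0624)
R = 0.9395

0.9395


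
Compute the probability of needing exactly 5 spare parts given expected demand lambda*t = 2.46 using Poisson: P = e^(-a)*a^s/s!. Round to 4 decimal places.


a = 2.46, s = 5
e^(-a) = e^(-2.46) = 0.0854
a^s = 2.46^5 = 90.0898
s! = 120
P = 0.0854 * 90.0898 / 120
P = 0.0641

0.0641


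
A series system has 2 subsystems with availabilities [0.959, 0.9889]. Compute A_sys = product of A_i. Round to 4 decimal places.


Subsystems: [0.959, 0.9889]
After subsystem 1 (A=0.959): product = 0.959
After subsystem 2 (A=0.9889): product = 0.9484
A_sys = 0.9484

0.9484


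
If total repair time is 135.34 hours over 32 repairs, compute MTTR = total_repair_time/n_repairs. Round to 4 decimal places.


total_repair_time = 135.34
n_repairs = 32
MTTR = 135.34 / 32
MTTR = 4.2294

4.2294


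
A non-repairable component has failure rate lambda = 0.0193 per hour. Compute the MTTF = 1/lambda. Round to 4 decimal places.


lambda = 0.0193
MTTF = 1 / 0.0193
MTTF = 51.8135

51.8135


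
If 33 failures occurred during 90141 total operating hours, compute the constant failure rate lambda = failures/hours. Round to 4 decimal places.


failures = 33
total_hours = 90141
lambda = 33 / 90141
lambda = 0.0004

0.0004


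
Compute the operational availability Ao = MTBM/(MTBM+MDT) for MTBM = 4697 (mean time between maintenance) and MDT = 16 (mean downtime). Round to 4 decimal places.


MTBM = 4697
MDT = 16
MTBM + MDT = 4713
Ao = 4697 / 4713
Ao = 0.9966

0.9966


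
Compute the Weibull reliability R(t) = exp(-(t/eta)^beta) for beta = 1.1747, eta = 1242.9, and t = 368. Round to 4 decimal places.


beta = 1.1747, eta = 1242.9, t = 368
t/eta = 368 / 1242.9 = 0.2961
(t/eta)^beta = 0.2961^1.1747 = 0.2394
R(t) = exp(-0.2394)
R(t) = 0.7871

0.7871


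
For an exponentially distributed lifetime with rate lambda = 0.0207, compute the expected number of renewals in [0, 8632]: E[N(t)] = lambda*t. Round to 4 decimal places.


lambda = 0.0207
t = 8632
E[N(t)] = lambda * t
E[N(t)] = 0.0207 * 8632
E[N(t)] = 178.6824

178.6824


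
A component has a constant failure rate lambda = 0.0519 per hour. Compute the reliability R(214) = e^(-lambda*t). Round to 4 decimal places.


lambda = 0.0519
t = 214
lambda * t = 11.1066
R(t) = e^(-11.1066)
R(t) = 0.0

0.0


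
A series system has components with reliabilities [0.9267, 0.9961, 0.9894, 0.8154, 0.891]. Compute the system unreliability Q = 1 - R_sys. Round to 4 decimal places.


Components: [0.9267, 0.9961, 0.9894, 0.8154, 0.891]
After component 1: product = 0.9267
After component 2: product = 0.9231
After component 3: product = 0.9133
After component 4: product = 0.7447
After component 5: product = 0.6635
R_sys = 0.6635
Q = 1 - 0.6635 = 0.3365

0.3365


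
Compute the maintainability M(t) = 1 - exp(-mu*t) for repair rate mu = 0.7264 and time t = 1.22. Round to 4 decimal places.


mu = 0.7264, t = 1.22
mu * t = 0.7264 * 1.22 = 0.8862
exp(-0.8862) = 0.4122
M(t) = 1 - 0.4122
M(t) = 0.5878

0.5878


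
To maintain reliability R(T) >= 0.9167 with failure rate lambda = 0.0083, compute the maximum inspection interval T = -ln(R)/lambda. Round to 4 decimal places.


R_target = 0.9167
lambda = 0.0083
-ln(0.9167) = 0.087
T = 0.087 / 0.0083
T = 10.4789

10.4789


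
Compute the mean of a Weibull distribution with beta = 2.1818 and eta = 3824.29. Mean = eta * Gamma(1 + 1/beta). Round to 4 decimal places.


beta = 2.1818, eta = 3824.29
1/beta = 0.4583
1 + 1/beta = 1.4583
Gamma(1.4583) = 0.8856
Mean = 3824.29 * 0.8856
Mean = 3386.8212

3386.8212


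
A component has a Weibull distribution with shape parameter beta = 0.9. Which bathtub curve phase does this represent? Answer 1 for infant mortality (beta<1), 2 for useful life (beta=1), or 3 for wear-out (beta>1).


beta = 0.9
Compare beta to 1:
beta < 1 => infant mortality (phase 1)
beta = 1 => useful life (phase 2)
beta > 1 => wear-out (phase 3)
Since beta = 0.9, this is infant mortality (decreasing failure rate)
Phase = 1

1


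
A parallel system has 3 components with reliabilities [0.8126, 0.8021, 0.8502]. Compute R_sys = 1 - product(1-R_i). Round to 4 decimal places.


Components: [0.8126, 0.8021, 0.8502]
(1 - 0.8126) = 0.1874, running product = 0.1874
(1 - 0.8021) = 0.1979, running product = 0.0371
(1 - 0.8502) = 0.1498, running product = 0.0056
Product of (1-R_i) = 0.0056
R_sys = 1 - 0.0056 = 0.9944

0.9944


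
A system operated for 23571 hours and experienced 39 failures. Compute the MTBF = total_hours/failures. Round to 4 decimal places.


total_hours = 23571
failures = 39
MTBF = 23571 / 39
MTBF = 604.3846

604.3846


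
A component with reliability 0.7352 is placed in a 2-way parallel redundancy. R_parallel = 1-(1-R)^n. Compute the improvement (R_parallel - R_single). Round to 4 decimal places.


R_single = 0.7352, n = 2
1 - R_single = 0.2648
(1 - R_single)^n = 0.2648^2 = 0.0701
R_parallel = 1 - 0.0701 = 0.9299
Improvement = 0.9299 - 0.7352
Improvement = 0.1947

0.1947


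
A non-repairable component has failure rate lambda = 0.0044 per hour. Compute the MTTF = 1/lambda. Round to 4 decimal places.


lambda = 0.0044
MTTF = 1 / 0.0044
MTTF = 227.2727

227.2727


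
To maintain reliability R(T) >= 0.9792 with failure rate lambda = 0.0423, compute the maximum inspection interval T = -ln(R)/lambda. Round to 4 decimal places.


R_target = 0.9792
lambda = 0.0423
-ln(0.9792) = 0.021
T = 0.021 / 0.0423
T = 0.4969

0.4969


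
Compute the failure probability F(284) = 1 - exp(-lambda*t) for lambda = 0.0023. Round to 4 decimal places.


lambda = 0.0023, t = 284
lambda * t = 0.6532
exp(-0.6532) = 0.5204
F(t) = 1 - 0.5204
F(t) = 0.4796

0.4796


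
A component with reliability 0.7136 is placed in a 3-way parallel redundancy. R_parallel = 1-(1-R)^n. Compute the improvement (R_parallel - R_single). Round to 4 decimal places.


R_single = 0.7136, n = 3
1 - R_single = 0.2864
(1 - R_single)^n = 0.2864^3 = 0.0235
R_parallel = 1 - 0.0235 = 0.9765
Improvement = 0.9765 - 0.7136
Improvement = 0.2629

0.2629


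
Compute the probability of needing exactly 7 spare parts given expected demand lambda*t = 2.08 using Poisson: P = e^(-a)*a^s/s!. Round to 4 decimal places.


a = 2.08, s = 7
e^(-a) = e^(-2.08) = 0.1249
a^s = 2.08^7 = 168.4393
s! = 5040
P = 0.1249 * 168.4393 / 5040
P = 0.0042

0.0042


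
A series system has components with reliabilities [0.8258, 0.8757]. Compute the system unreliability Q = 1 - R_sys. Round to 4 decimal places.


Components: [0.8258, 0.8757]
After component 1: product = 0.8258
After component 2: product = 0.7232
R_sys = 0.7232
Q = 1 - 0.7232 = 0.2768

0.2768


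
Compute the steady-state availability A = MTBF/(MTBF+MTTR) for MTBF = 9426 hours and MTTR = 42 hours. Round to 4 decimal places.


MTBF = 9426
MTTR = 42
MTBF + MTTR = 9468
A = 9426 / 9468
A = 0.9956

0.9956


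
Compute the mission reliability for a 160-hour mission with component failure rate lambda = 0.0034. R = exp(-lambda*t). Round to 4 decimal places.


lambda = 0.0034
mission_time = 160
lambda * t = 0.0034 * 160 = 0.544
R = exp(-0.544)
R = 0.5804

0.5804


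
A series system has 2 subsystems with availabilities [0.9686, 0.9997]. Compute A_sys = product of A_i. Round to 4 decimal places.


Subsystems: [0.9686, 0.9997]
After subsystem 1 (A=0.9686): product = 0.9686
After subsystem 2 (A=0.9997): product = 0.9683
A_sys = 0.9683

0.9683


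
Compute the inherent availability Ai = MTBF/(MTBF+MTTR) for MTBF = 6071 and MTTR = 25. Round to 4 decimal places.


MTBF = 6071
MTTR = 25
MTBF + MTTR = 6096
Ai = 6071 / 6096
Ai = 0.9959

0.9959


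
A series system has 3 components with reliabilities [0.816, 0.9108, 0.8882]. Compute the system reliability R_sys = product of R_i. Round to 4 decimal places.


Components: [0.816, 0.9108, 0.8882]
After component 1 (R=0.816): product = 0.816
After component 2 (R=0.9108): product = 0.7432
After component 3 (R=0.8882): product = 0.6601
R_sys = 0.6601

0.6601


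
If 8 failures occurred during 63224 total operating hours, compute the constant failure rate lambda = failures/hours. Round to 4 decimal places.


failures = 8
total_hours = 63224
lambda = 8 / 63224
lambda = 0.0001

0.0001


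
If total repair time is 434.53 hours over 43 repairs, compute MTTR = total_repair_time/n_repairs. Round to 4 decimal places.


total_repair_time = 434.53
n_repairs = 43
MTTR = 434.53 / 43
MTTR = 10.1053

10.1053


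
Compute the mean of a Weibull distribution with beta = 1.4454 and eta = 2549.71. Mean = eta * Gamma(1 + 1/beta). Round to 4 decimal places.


beta = 1.4454, eta = 2549.71
1/beta = 0.6919
1 + 1/beta = 1.6919
Gamma(1.6919) = 0.9071
Mean = 2549.71 * 0.9071
Mean = 2312.8919

2312.8919


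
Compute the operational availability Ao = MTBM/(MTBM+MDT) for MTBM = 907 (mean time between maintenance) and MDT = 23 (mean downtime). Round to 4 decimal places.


MTBM = 907
MDT = 23
MTBM + MDT = 930
Ao = 907 / 930
Ao = 0.9753

0.9753


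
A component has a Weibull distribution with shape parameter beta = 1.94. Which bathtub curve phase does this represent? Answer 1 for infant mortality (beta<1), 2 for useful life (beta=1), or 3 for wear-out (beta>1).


beta = 1.94
Compare beta to 1:
beta < 1 => infant mortality (phase 1)
beta = 1 => useful life (phase 2)
beta > 1 => wear-out (phase 3)
Since beta = 1.94, this is wear-out (increasing failure rate)
Phase = 3

3


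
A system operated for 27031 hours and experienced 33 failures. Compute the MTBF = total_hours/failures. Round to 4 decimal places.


total_hours = 27031
failures = 33
MTBF = 27031 / 33
MTBF = 819.1212

819.1212


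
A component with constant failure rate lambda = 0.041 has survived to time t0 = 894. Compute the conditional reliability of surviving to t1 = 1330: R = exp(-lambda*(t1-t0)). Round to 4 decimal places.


lambda = 0.041
t0 = 894, t1 = 1330
t1 - t0 = 436
lambda * (t1-t0) = 0.041 * 436 = 17.876
R = exp(-17.876)
R = 0.0

0.0


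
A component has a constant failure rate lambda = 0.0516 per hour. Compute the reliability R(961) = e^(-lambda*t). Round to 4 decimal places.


lambda = 0.0516
t = 961
lambda * t = 49.5876
R(t) = e^(-49.5876)
R(t) = 0.0

0.0


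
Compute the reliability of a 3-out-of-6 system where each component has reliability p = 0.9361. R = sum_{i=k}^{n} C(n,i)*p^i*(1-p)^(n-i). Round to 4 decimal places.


k = 3, n = 6, p = 0.9361
i=3: C(6,3)=20 * 0.9361^3 * 0.0639^3 = 0.0043
i=4: C(6,4)=15 * 0.9361^4 * 0.0639^2 = 0.047
i=5: C(6,5)=6 * 0.9361^5 * 0.0639^1 = 0.2756
i=6: C(6,6)=1 * 0.9361^6 * 0.0639^0 = 0.6729
R = sum of terms = 0.9998

0.9998


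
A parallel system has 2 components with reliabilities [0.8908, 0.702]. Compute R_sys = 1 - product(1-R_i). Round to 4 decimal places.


Components: [0.8908, 0.702]
(1 - 0.8908) = 0.1092, running product = 0.1092
(1 - 0.702) = 0.298, running product = 0.0325
Product of (1-R_i) = 0.0325
R_sys = 1 - 0.0325 = 0.9675

0.9675


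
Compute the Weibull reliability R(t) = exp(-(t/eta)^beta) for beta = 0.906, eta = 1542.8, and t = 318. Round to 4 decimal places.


beta = 0.906, eta = 1542.8, t = 318
t/eta = 318 / 1542.8 = 0.2061
(t/eta)^beta = 0.2061^0.906 = 0.2391
R(t) = exp(-0.2391)
R(t) = 0.7873

0.7873


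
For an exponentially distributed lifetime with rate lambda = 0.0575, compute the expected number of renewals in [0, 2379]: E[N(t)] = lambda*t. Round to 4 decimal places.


lambda = 0.0575
t = 2379
E[N(t)] = lambda * t
E[N(t)] = 0.0575 * 2379
E[N(t)] = 136.7925

136.7925


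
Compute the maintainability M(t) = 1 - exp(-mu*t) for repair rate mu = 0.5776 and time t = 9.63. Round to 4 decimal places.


mu = 0.5776, t = 9.63
mu * t = 0.5776 * 9.63 = 5.5623
exp(-5.5623) = 0.0038
M(t) = 1 - 0.0038
M(t) = 0.9962

0.9962


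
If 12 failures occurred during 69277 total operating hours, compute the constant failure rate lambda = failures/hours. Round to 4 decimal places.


failures = 12
total_hours = 69277
lambda = 12 / 69277
lambda = 0.0002

0.0002


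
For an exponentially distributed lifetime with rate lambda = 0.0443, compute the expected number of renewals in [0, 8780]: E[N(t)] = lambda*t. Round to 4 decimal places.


lambda = 0.0443
t = 8780
E[N(t)] = lambda * t
E[N(t)] = 0.0443 * 8780
E[N(t)] = 388.954

388.954


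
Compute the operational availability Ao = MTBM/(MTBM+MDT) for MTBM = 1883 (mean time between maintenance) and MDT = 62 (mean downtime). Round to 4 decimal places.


MTBM = 1883
MDT = 62
MTBM + MDT = 1945
Ao = 1883 / 1945
Ao = 0.9681

0.9681


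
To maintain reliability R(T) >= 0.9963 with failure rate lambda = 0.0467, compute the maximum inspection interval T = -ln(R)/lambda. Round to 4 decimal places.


R_target = 0.9963
lambda = 0.0467
-ln(0.9963) = 0.0037
T = 0.0037 / 0.0467
T = 0.0794

0.0794


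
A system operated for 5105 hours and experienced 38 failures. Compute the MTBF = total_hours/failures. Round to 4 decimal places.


total_hours = 5105
failures = 38
MTBF = 5105 / 38
MTBF = 134.3421

134.3421


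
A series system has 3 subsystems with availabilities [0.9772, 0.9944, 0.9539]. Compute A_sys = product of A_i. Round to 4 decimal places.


Subsystems: [0.9772, 0.9944, 0.9539]
After subsystem 1 (A=0.9772): product = 0.9772
After subsystem 2 (A=0.9944): product = 0.9717
After subsystem 3 (A=0.9539): product = 0.9269
A_sys = 0.9269

0.9269


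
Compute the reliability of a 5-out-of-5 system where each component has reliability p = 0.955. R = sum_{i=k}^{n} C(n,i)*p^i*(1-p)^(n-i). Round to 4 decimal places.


k = 5, n = 5, p = 0.955
i=5: C(5,5)=1 * 0.955^5 * 0.045^0 = 0.7944
R = sum of terms = 0.7944

0.7944


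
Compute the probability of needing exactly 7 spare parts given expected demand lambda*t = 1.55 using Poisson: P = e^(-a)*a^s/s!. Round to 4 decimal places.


a = 1.55, s = 7
e^(-a) = e^(-1.55) = 0.2122
a^s = 1.55^7 = 21.4942
s! = 5040
P = 0.2122 * 21.4942 / 5040
P = 0.0009

0.0009


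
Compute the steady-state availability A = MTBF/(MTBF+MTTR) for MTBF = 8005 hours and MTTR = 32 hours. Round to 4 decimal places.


MTBF = 8005
MTTR = 32
MTBF + MTTR = 8037
A = 8005 / 8037
A = 0.996

0.996


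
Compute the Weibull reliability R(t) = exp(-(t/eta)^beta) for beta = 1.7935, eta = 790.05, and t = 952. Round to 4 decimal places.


beta = 1.7935, eta = 790.05, t = 952
t/eta = 952 / 790.05 = 1.205
(t/eta)^beta = 1.205^1.7935 = 1.3971
R(t) = exp(-1.3971)
R(t) = 0.2473

0.2473


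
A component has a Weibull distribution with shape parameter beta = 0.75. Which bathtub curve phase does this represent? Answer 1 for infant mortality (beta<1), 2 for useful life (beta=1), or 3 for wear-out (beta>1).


beta = 0.75
Compare beta to 1:
beta < 1 => infant mortality (phase 1)
beta = 1 => useful life (phase 2)
beta > 1 => wear-out (phase 3)
Since beta = 0.75, this is infant mortality (decreasing failure rate)
Phase = 1

1


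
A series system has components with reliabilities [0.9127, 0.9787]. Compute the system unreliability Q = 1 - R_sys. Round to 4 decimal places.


Components: [0.9127, 0.9787]
After component 1: product = 0.9127
After component 2: product = 0.8933
R_sys = 0.8933
Q = 1 - 0.8933 = 0.1067

0.1067


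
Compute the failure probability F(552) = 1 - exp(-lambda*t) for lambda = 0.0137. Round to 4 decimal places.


lambda = 0.0137, t = 552
lambda * t = 7.5624
exp(-7.5624) = 0.0005
F(t) = 1 - 0.0005
F(t) = 0.9995

0.9995


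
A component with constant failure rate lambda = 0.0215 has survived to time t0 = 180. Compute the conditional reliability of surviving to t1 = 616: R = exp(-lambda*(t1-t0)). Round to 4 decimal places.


lambda = 0.0215
t0 = 180, t1 = 616
t1 - t0 = 436
lambda * (t1-t0) = 0.0215 * 436 = 9.374
R = exp(-9.374)
R = 0.0001

0.0001


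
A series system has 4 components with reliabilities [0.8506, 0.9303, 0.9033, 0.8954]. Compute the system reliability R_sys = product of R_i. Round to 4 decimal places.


Components: [0.8506, 0.9303, 0.9033, 0.8954]
After component 1 (R=0.8506): product = 0.8506
After component 2 (R=0.9303): product = 0.7913
After component 3 (R=0.9033): product = 0.7148
After component 4 (R=0.8954): product = 0.64
R_sys = 0.64

0.64


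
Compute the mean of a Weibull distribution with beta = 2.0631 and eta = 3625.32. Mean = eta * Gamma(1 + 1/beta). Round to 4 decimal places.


beta = 2.0631, eta = 3625.32
1/beta = 0.4847
1 + 1/beta = 1.4847
Gamma(1.4847) = 0.8858
Mean = 3625.32 * 0.8858
Mean = 3211.4165

3211.4165


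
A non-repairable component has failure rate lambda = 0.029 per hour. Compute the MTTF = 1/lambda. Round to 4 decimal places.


lambda = 0.029
MTTF = 1 / 0.029
MTTF = 34.4828

34.4828


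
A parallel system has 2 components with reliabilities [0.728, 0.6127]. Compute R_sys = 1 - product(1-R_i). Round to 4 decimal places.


Components: [0.728, 0.6127]
(1 - 0.728) = 0.272, running product = 0.272
(1 - 0.6127) = 0.3873, running product = 0.1053
Product of (1-R_i) = 0.1053
R_sys = 1 - 0.1053 = 0.8947

0.8947


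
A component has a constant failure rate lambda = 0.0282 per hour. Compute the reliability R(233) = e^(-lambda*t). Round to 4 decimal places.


lambda = 0.0282
t = 233
lambda * t = 6.5706
R(t) = e^(-6.5706)
R(t) = 0.0014

0.0014


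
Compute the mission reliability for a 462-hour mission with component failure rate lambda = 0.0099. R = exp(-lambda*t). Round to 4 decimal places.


lambda = 0.0099
mission_time = 462
lambda * t = 0.0099 * 462 = 4.5738
R = exp(-4.5738)
R = 0.0103

0.0103


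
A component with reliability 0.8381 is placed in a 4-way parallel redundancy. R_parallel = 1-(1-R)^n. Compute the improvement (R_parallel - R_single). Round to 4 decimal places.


R_single = 0.8381, n = 4
1 - R_single = 0.1619
(1 - R_single)^n = 0.1619^4 = 0.0007
R_parallel = 1 - 0.0007 = 0.9993
Improvement = 0.9993 - 0.8381
Improvement = 0.1612

0.1612


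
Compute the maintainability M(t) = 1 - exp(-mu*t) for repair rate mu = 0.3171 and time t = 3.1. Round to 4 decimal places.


mu = 0.3171, t = 3.1
mu * t = 0.3171 * 3.1 = 0.983
exp(-0.983) = 0.3742
M(t) = 1 - 0.3742
M(t) = 0.6258

0.6258


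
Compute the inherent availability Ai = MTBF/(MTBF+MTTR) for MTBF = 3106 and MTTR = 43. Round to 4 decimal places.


MTBF = 3106
MTTR = 43
MTBF + MTTR = 3149
Ai = 3106 / 3149
Ai = 0.9863

0.9863


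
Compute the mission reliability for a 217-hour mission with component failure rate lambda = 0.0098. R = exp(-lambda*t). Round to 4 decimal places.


lambda = 0.0098
mission_time = 217
lambda * t = 0.0098 * 217 = 2.1266
R = exp(-2.1266)
R = 0.1192

0.1192


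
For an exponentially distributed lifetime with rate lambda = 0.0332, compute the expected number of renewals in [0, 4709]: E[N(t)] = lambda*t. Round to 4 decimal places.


lambda = 0.0332
t = 4709
E[N(t)] = lambda * t
E[N(t)] = 0.0332 * 4709
E[N(t)] = 156.3388

156.3388


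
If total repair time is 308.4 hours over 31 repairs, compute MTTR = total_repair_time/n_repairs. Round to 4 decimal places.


total_repair_time = 308.4
n_repairs = 31
MTTR = 308.4 / 31
MTTR = 9.9484

9.9484


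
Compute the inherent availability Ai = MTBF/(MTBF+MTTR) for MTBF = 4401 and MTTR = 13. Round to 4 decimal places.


MTBF = 4401
MTTR = 13
MTBF + MTTR = 4414
Ai = 4401 / 4414
Ai = 0.9971

0.9971


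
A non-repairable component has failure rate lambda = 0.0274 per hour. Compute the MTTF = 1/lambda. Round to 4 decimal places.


lambda = 0.0274
MTTF = 1 / 0.0274
MTTF = 36.4964

36.4964


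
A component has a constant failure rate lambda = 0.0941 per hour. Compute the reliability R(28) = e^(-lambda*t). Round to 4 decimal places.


lambda = 0.0941
t = 28
lambda * t = 2.6348
R(t) = e^(-2.6348)
R(t) = 0.0717

0.0717
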